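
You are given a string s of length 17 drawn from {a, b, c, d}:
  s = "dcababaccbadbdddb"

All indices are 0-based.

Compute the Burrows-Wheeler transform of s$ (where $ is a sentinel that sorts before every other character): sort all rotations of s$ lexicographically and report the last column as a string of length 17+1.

bcbbbdaacddcada$db

rank  rotation            last
    0  $dcababaccbadbdddb  b
    1  ababaccbadbdddb$dc  c
    2  abaccbadbdddb$dcab  b
    3  accbadbdddb$dcabab  b
    4  adbdddb$dcababaccb  b
    5  b$dcababaccbadbddd  d
    6  babaccbadbdddb$dca  a
    7  baccbadbdddb$dcaba  a
    8  badbdddb$dcababacc  c
    9  bdddb$dcababaccbad  d
   10  cababaccbadbdddb$d  d
   11  cbadbdddb$dcababac  c
   12  ccbadbdddb$dcababa  a
   13  db$dcababaccbadbdd  d
   14  dbdddb$dcababaccba  a
   15  dcababaccbadbdddb$  $
   16  ddb$dcababaccbadbd  d
   17  dddb$dcababaccbadb  b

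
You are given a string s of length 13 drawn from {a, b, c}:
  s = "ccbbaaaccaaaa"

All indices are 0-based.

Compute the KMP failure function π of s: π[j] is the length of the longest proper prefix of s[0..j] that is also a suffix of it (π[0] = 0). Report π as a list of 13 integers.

[0, 1, 0, 0, 0, 0, 0, 1, 2, 0, 0, 0, 0]

π[0] = 0
j=1 s[j]='c': π[1]=1 (border 'c')
j=2 s[j]='b': k: 1→0; π[2]=0 (border '')
j=3 s[j]='b': π[3]=0 (border '')
j=4 s[j]='a': π[4]=0 (border '')
j=5 s[j]='a': π[5]=0 (border '')
j=6 s[j]='a': π[6]=0 (border '')
j=7 s[j]='c': π[7]=1 (border 'c')
j=8 s[j]='c': π[8]=2 (border 'cc')
j=9 s[j]='a': k: 2→1→0; π[9]=0 (border '')
j=10 s[j]='a': π[10]=0 (border '')
j=11 s[j]='a': π[11]=0 (border '')
j=12 s[j]='a': π[12]=0 (border '')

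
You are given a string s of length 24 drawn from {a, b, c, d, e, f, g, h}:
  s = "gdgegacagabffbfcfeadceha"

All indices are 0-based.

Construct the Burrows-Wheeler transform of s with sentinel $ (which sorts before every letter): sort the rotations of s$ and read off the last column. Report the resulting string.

rank  rotation                   last
    0  $gdgegacagabffbfcfeadceha  a
    1  a$gdgegacagabffbfcfeadceh  h
    2  abffbfcfeadceha$gdgegacag  g
    3  acagabffbfcfeadceha$gdgeg  g
    4  adceha$gdgegacagabffbfcfe  e
    5  agabffbfcfeadceha$gdgegac  c
    6  bfcfeadceha$gdgegacagabff  f
    7  bffbfcfeadceha$gdgegacaga  a
    8  cagabffbfcfeadceha$gdgega  a
    9  ceha$gdgegacagabffbfcfead  d
   10  cfeadceha$gdgegacagabffbf  f
   11  dceha$gdgegacagabffbfcfea  a
   12  dgegacagabffbfcfeadceha$g  g
   13  eadceha$gdgegacagabffbfcf  f
   14  egacagabffbfcfeadceha$gdg  g
   15  eha$gdgegacagabffbfcfeadc  c
   16  fbfcfeadceha$gdgegacagabf  f
   17  fcfeadceha$gdgegacagabffb  b
   18  feadceha$gdgegacagabffbfc  c
   19  ffbfcfeadceha$gdgegacagab  b
   20  gabffbfcfeadceha$gdgegaca  a
   21  gacagabffbfcfeadceha$gdge  e
   22  gdgegacagabffbfcfeadceha$  $
   23  gegacagabffbfcfeadceha$gd  d
   24  ha$gdgegacagabffbfcfeadce  e

ahggecfaadfagfgcfbcbae$de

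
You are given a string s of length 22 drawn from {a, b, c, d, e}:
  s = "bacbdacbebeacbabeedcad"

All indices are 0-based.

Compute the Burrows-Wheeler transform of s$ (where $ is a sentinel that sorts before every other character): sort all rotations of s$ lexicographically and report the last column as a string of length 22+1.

rank  rotation                 last
    0  $bacbdacbebeacbabeedcad  d
    1  abeedcad$bacbdacbebeacb  b
    2  acbabeedcad$bacbdacbebe  e
    3  acbdacbebeacbabeedcad$b  b
    4  acbebeacbabeedcad$bacbd  d
    5  ad$bacbdacbebeacbabeedc  c
    6  babeedcad$bacbdacbebeac  c
    7  bacbdacbebeacbabeedcad$  $
    8  bdacbebeacbabeedcad$bac  c
    9  beacbabeedcad$bacbdacbe  e
   10  bebeacbabeedcad$bacbdac  c
   11  beedcad$bacbdacbebeacba  a
   12  cad$bacbdacbebeacbabeed  d
   13  cbabeedcad$bacbdacbebea  a
   14  cbdacbebeacbabeedcad$ba  a
   15  cbebeacbabeedcad$bacbda  a
   16  d$bacbdacbebeacbabeedca  a
   17  dacbebeacbabeedcad$bacb  b
   18  dcad$bacbdacbebeacbabee  e
   19  eacbabeedcad$bacbdacbeb  b
   20  ebeacbabeedcad$bacbdacb  b
   21  edcad$bacbdacbebeacbabe  e
   22  eedcad$bacbdacbebeacbab  b

dbebdcc$cecadaaaabebbeb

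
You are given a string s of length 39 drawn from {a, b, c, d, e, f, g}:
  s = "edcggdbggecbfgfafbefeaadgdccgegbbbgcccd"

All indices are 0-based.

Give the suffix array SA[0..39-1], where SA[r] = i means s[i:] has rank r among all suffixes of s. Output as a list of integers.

rank→(start, suffix):
  0 → (21, 'aadgdccgegbbbgcccd')
  1 → (22, 'adgdccgegbbbgcccd')
  2 → (15, 'afbefeaadgdccgegbbbgcccd')
  3 → (31, 'bbbgcccd')
  4 → (32, 'bbgcccd')
  5 → (17, 'befeaadgdccgegbbbgcccd')
  6 → (11, 'bfgfafbefeaadgdccgegbbbgcccd')
  7 → (33, 'bgcccd')
  8 → (6, 'bggecbfgfafbefeaadgdccgegbbbgcccd')
  9 → (10, 'cbfgfafbefeaadgdccgegbbbgcccd')
  10 → (35, 'cccd')
  11 → (36, 'ccd')
  12 → (26, 'ccgegbbbgcccd')
  13 → (37, 'cd')
  14 → (27, 'cgegbbbgcccd')
  15 → (2, 'cggdbggecbfgfafbefeaadgdccgegbbbgcccd')
  16 → (38, 'd')
  17 → (5, 'dbggecbfgfafbefeaadgdccgegbbbgcccd')
  18 → (25, 'dccgegbbbgcccd')
  19 → (1, 'dcggdbggecbfgfafbefeaadgdccgegbbbgcccd')
  20 → (23, 'dgdccgegbbbgcccd')
  21 → (20, 'eaadgdccgegbbbgcccd')
  22 → (9, 'ecbfgfafbefeaadgdccgegbbbgcccd')
  23 → (0, 'edcggdbggecbfgfafbefeaadgdccgegbbbgcccd')
  24 → (18, 'efeaadgdccgegbbbgcccd')
  25 → (29, 'egbbbgcccd')
  26 → (14, 'fafbefeaadgdccgegbbbgcccd')
  27 → (16, 'fbefeaadgdccgegbbbgcccd')
  28 → (19, 'feaadgdccgegbbbgcccd')
  29 → (12, 'fgfafbefeaadgdccgegbbbgcccd')
  30 → (30, 'gbbbgcccd')
  31 → (34, 'gcccd')
  32 → (4, 'gdbggecbfgfafbefeaadgdccgegbbbgcccd')
  33 → (24, 'gdccgegbbbgcccd')
  34 → (8, 'gecbfgfafbefeaadgdccgegbbbgcccd')
  35 → (28, 'gegbbbgcccd')
  36 → (13, 'gfafbefeaadgdccgegbbbgcccd')
  37 → (3, 'ggdbggecbfgfafbefeaadgdccgegbbbgcccd')
  38 → (7, 'ggecbfgfafbefeaadgdccgegbbbgcccd')

[21, 22, 15, 31, 32, 17, 11, 33, 6, 10, 35, 36, 26, 37, 27, 2, 38, 5, 25, 1, 23, 20, 9, 0, 18, 29, 14, 16, 19, 12, 30, 34, 4, 24, 8, 28, 13, 3, 7]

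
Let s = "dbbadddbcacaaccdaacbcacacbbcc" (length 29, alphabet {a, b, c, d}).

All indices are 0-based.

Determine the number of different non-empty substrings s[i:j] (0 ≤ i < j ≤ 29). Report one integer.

rank→(start, suffix):
  0 → (16, 'aacbcacacbbcc')
  1 → (11, 'aaccdaacbcacacbbcc')
  2 → (9, 'acaaccdaacbcacacbbcc')
  3 → (21, 'acacbbcc')
  4 → (23, 'acbbcc')
  5 → (17, 'acbcacacbbcc')
  6 → (12, 'accdaacbcacacbbcc')
  7 → (3, 'adddbcacaaccdaacbcacacbbcc')
  8 → (2, 'badddbcacaaccdaacbcacacbbcc')
  9 → (1, 'bbadddbcacaaccdaacbcacacbbcc')
  10 → (25, 'bbcc')
  11 → (7, 'bcacaaccdaacbcacacbbcc')
  12 → (19, 'bcacacbbcc')
  13 → (26, 'bcc')
  14 → (28, 'c')
  15 → (10, 'caaccdaacbcacacbbcc')
  16 → (8, 'cacaaccdaacbcacacbbcc')
  17 → (20, 'cacacbbcc')
  18 → (22, 'cacbbcc')
  19 → (24, 'cbbcc')
  20 → (18, 'cbcacacbbcc')
  21 → (27, 'cc')
  22 → (13, 'ccdaacbcacacbbcc')
  23 → (14, 'cdaacbcacacbbcc')
  24 → (15, 'daacbcacacbbcc')
  25 → (0, 'dbbadddbcacaaccdaacbcacacbbcc')
  26 → (6, 'dbcacaaccdaacbcacacbbcc')
  27 → (5, 'ddbcacaaccdaacbcacacbbcc')
  28 → (4, 'dddbcacaaccdaacbcacacbbcc')

SA = [16, 11, 9, 21, 23, 17, 12, 3, 2, 1, 25, 7, 19, 26, 28, 10, 8, 20, 22, 24, 18, 27, 13, 14, 15, 0, 6, 5, 4]
[i] adj suffixes → lcp
  [1] 16/11 → 3 ('aac')
  [2] 11/9 → 1 ('a')
  [3] 9/21 → 3 ('aca')
  [4] 21/23 → 2 ('ac')
  [5] 23/17 → 3 ('acb')
  [6] 17/12 → 2 ('ac')
  [7] 12/3 → 1 ('a')
  [8] 3/2 → 0 ('')
  [9] 2/1 → 1 ('b')
  [10] 1/25 → 2 ('bb')
  [11] 25/7 → 1 ('b')
  [12] 7/19 → 5 ('bcaca')
  [13] 19/26 → 2 ('bc')
  [14] 26/28 → 0 ('')
  [15] 28/10 → 1 ('c')
  [16] 10/8 → 2 ('ca')
  [17] 8/20 → 4 ('caca')
  [18] 20/22 → 3 ('cac')
  [19] 22/24 → 1 ('c')
  [20] 24/18 → 2 ('cb')
  [21] 18/27 → 1 ('c')
  [22] 27/13 → 2 ('cc')
  [23] 13/14 → 1 ('c')
  [24] 14/15 → 0 ('')
  [25] 15/0 → 1 ('d')
  [26] 0/6 → 2 ('db')
  [27] 6/5 → 1 ('d')
  [28] 5/4 → 2 ('dd')

n(n+1)/2 = 29·30/2 = 435
Σ LCP = 0 + 3 + 1 + 3 + 2 + 3 + 2 + 1 + 0 + 1 + 2 + 1 + 5 + 2 + 0 + 1 + 2 + 4 + 3 + 1 + 2 + 1 + 2 + 1 + 0 + 1 + 2 + 1 + 2 = 49
distinct = 435 − 49 = 386

386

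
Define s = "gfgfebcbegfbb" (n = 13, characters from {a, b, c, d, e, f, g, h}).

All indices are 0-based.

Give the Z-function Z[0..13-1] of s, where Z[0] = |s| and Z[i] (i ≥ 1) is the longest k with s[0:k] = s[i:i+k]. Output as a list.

Z[0]=13
i=1: fresh scan; Z[1]=0
i=2: fresh scan; Z[2]=2 extend→box=[2,4)
i=3: min(r-i=1, Z[1]=0)=0; Z[3]=0
i=4: fresh scan; Z[4]=0
i=5: fresh scan; Z[5]=0
i=6: fresh scan; Z[6]=0
i=7: fresh scan; Z[7]=0
i=8: fresh scan; Z[8]=0
i=9: fresh scan; Z[9]=2 extend→box=[9,11)
i=10: min(r-i=1, Z[1]=0)=0; Z[10]=0
i=11: fresh scan; Z[11]=0
i=12: fresh scan; Z[12]=0

[13, 0, 2, 0, 0, 0, 0, 0, 0, 2, 0, 0, 0]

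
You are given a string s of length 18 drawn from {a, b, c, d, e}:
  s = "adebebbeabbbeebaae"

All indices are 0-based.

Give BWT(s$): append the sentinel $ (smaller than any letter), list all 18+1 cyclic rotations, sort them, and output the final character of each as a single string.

ebe$aeaebbebaabebdb

rank  rotation             last
    0  $adebebbeabbbeebaae  e
    1  aae$adebebbeabbbeeb  b
    2  abbbeebaae$adebebbe  e
    3  adebebbeabbbeebaae$  $
    4  ae$adebebbeabbbeeba  a
    5  baae$adebebbeabbbee  e
    6  bbbeebaae$adebebbea  a
    7  bbeabbbeebaae$adebe  e
    8  bbeebaae$adebebbeab  b
    9  beabbbeebaae$adebeb  b
   10  bebbeabbbeebaae$ade  e
   11  beebaae$adebebbeabb  b
   12  debebbeabbbeebaae$a  a
   13  e$adebebbeabbbeebaa  a
   14  eabbbeebaae$adebebb  b
   15  ebaae$adebebbeabbbe  e
   16  ebbeabbbeebaae$adeb  b
   17  ebebbeabbbeebaae$ad  d
   18  eebaae$adebebbeabbb  b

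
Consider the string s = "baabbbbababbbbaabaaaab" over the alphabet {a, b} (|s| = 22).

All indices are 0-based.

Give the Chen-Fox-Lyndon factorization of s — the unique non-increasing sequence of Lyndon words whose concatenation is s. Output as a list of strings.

["b", "aabbbbababbbb", "aab", "aaaab"]

emit factor 1: 'b' (i=0, period=1)
emit factor 2: 'aabbbbababbbb' (i=1, period=13)
emit factor 3: 'aab' (i=14, period=3)
emit factor 4: 'aaaab' (i=17, period=5)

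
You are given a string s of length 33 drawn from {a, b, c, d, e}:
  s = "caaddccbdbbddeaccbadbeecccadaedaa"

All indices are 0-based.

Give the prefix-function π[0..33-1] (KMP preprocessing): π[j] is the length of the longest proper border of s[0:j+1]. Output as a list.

π[0] = 0
j=1 s[j]='a': π[1]=0 (border '')
j=2 s[j]='a': π[2]=0 (border '')
j=3 s[j]='d': π[3]=0 (border '')
j=4 s[j]='d': π[4]=0 (border '')
j=5 s[j]='c': π[5]=1 (border 'c')
j=6 s[j]='c': k: 1→0; π[6]=1 (border 'c')
j=7 s[j]='b': k: 1→0; π[7]=0 (border '')
j=8 s[j]='d': π[8]=0 (border '')
j=9 s[j]='b': π[9]=0 (border '')
j=10 s[j]='b': π[10]=0 (border '')
j=11 s[j]='d': π[11]=0 (border '')
j=12 s[j]='d': π[12]=0 (border '')
j=13 s[j]='e': π[13]=0 (border '')
j=14 s[j]='a': π[14]=0 (border '')
j=15 s[j]='c': π[15]=1 (border 'c')
j=16 s[j]='c': k: 1→0; π[16]=1 (border 'c')
j=17 s[j]='b': k: 1→0; π[17]=0 (border '')
j=18 s[j]='a': π[18]=0 (border '')
j=19 s[j]='d': π[19]=0 (border '')
j=20 s[j]='b': π[20]=0 (border '')
j=21 s[j]='e': π[21]=0 (border '')
j=22 s[j]='e': π[22]=0 (border '')
j=23 s[j]='c': π[23]=1 (border 'c')
j=24 s[j]='c': k: 1→0; π[24]=1 (border 'c')
j=25 s[j]='c': k: 1→0; π[25]=1 (border 'c')
j=26 s[j]='a': π[26]=2 (border 'ca')
j=27 s[j]='d': k: 2→0; π[27]=0 (border '')
j=28 s[j]='a': π[28]=0 (border '')
j=29 s[j]='e': π[29]=0 (border '')
j=30 s[j]='d': π[30]=0 (border '')
j=31 s[j]='a': π[31]=0 (border '')
j=32 s[j]='a': π[32]=0 (border '')

[0, 0, 0, 0, 0, 1, 1, 0, 0, 0, 0, 0, 0, 0, 0, 1, 1, 0, 0, 0, 0, 0, 0, 1, 1, 1, 2, 0, 0, 0, 0, 0, 0]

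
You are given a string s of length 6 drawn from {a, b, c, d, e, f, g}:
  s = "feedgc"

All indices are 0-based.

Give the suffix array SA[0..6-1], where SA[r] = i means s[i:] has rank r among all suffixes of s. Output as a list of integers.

rank | idx | suffix
   0 |   5 | c
   1 |   3 | dgc
   2 |   2 | edgc
   3 |   1 | eedgc
   4 |   0 | feedgc
   5 |   4 | gc

[5, 3, 2, 1, 0, 4]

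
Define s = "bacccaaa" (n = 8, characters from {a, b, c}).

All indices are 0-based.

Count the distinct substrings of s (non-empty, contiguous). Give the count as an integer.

sorted suffixes:
  #0 SA[0]=7  'a'
  #1 SA[1]=6  'aa'
  #2 SA[2]=5  'aaa'
  #3 SA[3]=1  'acccaaa'
  #4 SA[4]=0  'bacccaaa'
  #5 SA[5]=4  'caaa'
  #6 SA[6]=3  'ccaaa'
  #7 SA[7]=2  'cccaaa'

SA = [7, 6, 5, 1, 0, 4, 3, 2]
rank  pair      lcp
   1  s[7:],s[6:]  1  'a'
   2  s[6:],s[5:]  2  'aa'
   3  s[5:],s[1:]  1  'a'
   4  s[1:],s[0:]  0  ''
   5  s[0:],s[4:]  0  ''
   6  s[4:],s[3:]  1  'c'
   7  s[3:],s[2:]  2  'cc'

n(n+1)/2 = 8·9/2 = 36
Σ LCP = 0 + 1 + 2 + 1 + 0 + 0 + 1 + 2 = 7
distinct = 36 − 7 = 29

29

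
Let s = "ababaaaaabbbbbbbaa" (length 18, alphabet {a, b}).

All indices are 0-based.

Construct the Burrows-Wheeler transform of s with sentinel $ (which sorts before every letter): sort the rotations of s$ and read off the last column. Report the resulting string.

aabbaaab$abaabbbbba

rank  rotation             last
    0  $ababaaaaabbbbbbbaa  a
    1  a$ababaaaaabbbbbbba  a
    2  aa$ababaaaaabbbbbbb  b
    3  aaaaabbbbbbbaa$abab  b
    4  aaaabbbbbbbaa$ababa  a
    5  aaabbbbbbbaa$ababaa  a
    6  aabbbbbbbaa$ababaaa  a
    7  abaaaaabbbbbbbaa$ab  b
    8  ababaaaaabbbbbbbaa$  $
    9  abbbbbbbaa$ababaaaa  a
   10  baa$ababaaaaabbbbbb  b
   11  baaaaabbbbbbbaa$aba  a
   12  babaaaaabbbbbbbaa$a  a
   13  bbaa$ababaaaaabbbbb  b
   14  bbbaa$ababaaaaabbbb  b
   15  bbbbaa$ababaaaaabbb  b
   16  bbbbbaa$ababaaaaabb  b
   17  bbbbbbaa$ababaaaaab  b
   18  bbbbbbbaa$ababaaaaa  a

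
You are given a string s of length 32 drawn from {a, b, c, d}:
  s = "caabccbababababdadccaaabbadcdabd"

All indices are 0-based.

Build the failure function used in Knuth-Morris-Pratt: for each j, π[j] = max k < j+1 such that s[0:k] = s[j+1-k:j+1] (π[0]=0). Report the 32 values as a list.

π[0] = 0
j=1 s[j]='a': π[1]=0 (border '')
j=2 s[j]='a': π[2]=0 (border '')
j=3 s[j]='b': π[3]=0 (border '')
j=4 s[j]='c': π[4]=1 (border 'c')
j=5 s[j]='c': k: 1→0; π[5]=1 (border 'c')
j=6 s[j]='b': k: 1→0; π[6]=0 (border '')
j=7 s[j]='a': π[7]=0 (border '')
j=8 s[j]='b': π[8]=0 (border '')
j=9 s[j]='a': π[9]=0 (border '')
j=10 s[j]='b': π[10]=0 (border '')
j=11 s[j]='a': π[11]=0 (border '')
j=12 s[j]='b': π[12]=0 (border '')
j=13 s[j]='a': π[13]=0 (border '')
j=14 s[j]='b': π[14]=0 (border '')
j=15 s[j]='d': π[15]=0 (border '')
j=16 s[j]='a': π[16]=0 (border '')
j=17 s[j]='d': π[17]=0 (border '')
j=18 s[j]='c': π[18]=1 (border 'c')
j=19 s[j]='c': k: 1→0; π[19]=1 (border 'c')
j=20 s[j]='a': π[20]=2 (border 'ca')
j=21 s[j]='a': π[21]=3 (border 'caa')
j=22 s[j]='a': k: 3→0; π[22]=0 (border '')
j=23 s[j]='b': π[23]=0 (border '')
j=24 s[j]='b': π[24]=0 (border '')
j=25 s[j]='a': π[25]=0 (border '')
j=26 s[j]='d': π[26]=0 (border '')
j=27 s[j]='c': π[27]=1 (border 'c')
j=28 s[j]='d': k: 1→0; π[28]=0 (border '')
j=29 s[j]='a': π[29]=0 (border '')
j=30 s[j]='b': π[30]=0 (border '')
j=31 s[j]='d': π[31]=0 (border '')

[0, 0, 0, 0, 1, 1, 0, 0, 0, 0, 0, 0, 0, 0, 0, 0, 0, 0, 1, 1, 2, 3, 0, 0, 0, 0, 0, 1, 0, 0, 0, 0]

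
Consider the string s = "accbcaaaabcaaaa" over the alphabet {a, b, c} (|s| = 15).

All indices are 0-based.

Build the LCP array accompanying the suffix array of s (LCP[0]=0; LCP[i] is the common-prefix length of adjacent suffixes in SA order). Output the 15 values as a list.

rank | idx | suffix
   0 |  14 | a
   1 |  13 | aa
   2 |  12 | aaa
   3 |  11 | aaaa
   4 |   5 | aaaabcaaaa
   5 |   6 | aaabcaaaa
   6 |   7 | aabcaaaa
   7 |   8 | abcaaaa
   8 |   0 | accbcaaaabcaaaa
   9 |   9 | bcaaaa
  10 |   3 | bcaaaabcaaaa
  11 |  10 | caaaa
  12 |   4 | caaaabcaaaa
  13 |   2 | cbcaaaabcaaaa
  14 |   1 | ccbcaaaabcaaaa

SA = [14, 13, 12, 11, 5, 6, 7, 8, 0, 9, 3, 10, 4, 2, 1]
i: (SA[i-1],SA[i]) lcp shared
  1: (14,13) 1 'a'
  2: (13,12) 2 'aa'
  3: (12,11) 3 'aaa'
  4: (11,5) 4 'aaaa'
  5: (5,6) 3 'aaa'
  6: (6,7) 2 'aa'
  7: (7,8) 1 'a'
  8: (8,0) 1 'a'
  9: (0,9) 0 ''
  10: (9,3) 6 'bcaaaa'
  11: (3,10) 0 ''
  12: (10,4) 5 'caaaa'
  13: (4,2) 1 'c'
  14: (2,1) 1 'c'

[0, 1, 2, 3, 4, 3, 2, 1, 1, 0, 6, 0, 5, 1, 1]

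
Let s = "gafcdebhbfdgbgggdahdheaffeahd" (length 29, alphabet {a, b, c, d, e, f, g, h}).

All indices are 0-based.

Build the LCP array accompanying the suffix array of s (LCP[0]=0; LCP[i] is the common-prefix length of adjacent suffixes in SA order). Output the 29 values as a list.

[0, 2, 1, 3, 0, 1, 1, 0, 0, 1, 1, 1, 1, 0, 2, 1, 0, 1, 1, 1, 0, 1, 1, 1, 2, 0, 1, 2, 1]

sorted suffixes:
  #0 SA[0]=1  'afcdebhbfdgbgggdahdheaffeahd'
  #1 SA[1]=22  'affeahd'
  #2 SA[2]=26  'ahd'
  #3 SA[3]=17  'ahdheaffeahd'
  #4 SA[4]=8  'bfdgbgggdahdheaffeahd'
  #5 SA[5]=12  'bgggdahdheaffeahd'
  #6 SA[6]=6  'bhbfdgbgggdahdheaffeahd'
  #7 SA[7]=3  'cdebhbfdgbgggdahdheaffeahd'
  #8 SA[8]=28  'd'
  #9 SA[9]=16  'dahdheaffeahd'
  #10 SA[10]=4  'debhbfdgbgggdahdheaffeahd'
  #11 SA[11]=10  'dgbgggdahdheaffeahd'
  #12 SA[12]=19  'dheaffeahd'
  #13 SA[13]=21  'eaffeahd'
  #14 SA[14]=25  'eahd'
  #15 SA[15]=5  'ebhbfdgbgggdahdheaffeahd'
  #16 SA[16]=2  'fcdebhbfdgbgggdahdheaffeahd'
  #17 SA[17]=9  'fdgbgggdahdheaffeahd'
  #18 SA[18]=24  'feahd'
  #19 SA[19]=23  'ffeahd'
  #20 SA[20]=0  'gafcdebhbfdgbgggdahdheaffeahd'
  #21 SA[21]=11  'gbgggdahdheaffeahd'
  #22 SA[22]=15  'gdahdheaffeahd'
  #23 SA[23]=14  'ggdahdheaffeahd'
  #24 SA[24]=13  'gggdahdheaffeahd'
  #25 SA[25]=7  'hbfdgbgggdahdheaffeahd'
  #26 SA[26]=27  'hd'
  #27 SA[27]=18  'hdheaffeahd'
  #28 SA[28]=20  'heaffeahd'

SA = [1, 22, 26, 17, 8, 12, 6, 3, 28, 16, 4, 10, 19, 21, 25, 5, 2, 9, 24, 23, 0, 11, 15, 14, 13, 7, 27, 18, 20]
rank  pair      lcp
   1  s[1:],s[22:]  2  'af'
   2  s[22:],s[26:]  1  'a'
   3  s[26:],s[17:]  3  'ahd'
   4  s[17:],s[8:]  0  ''
   5  s[8:],s[12:]  1  'b'
   6  s[12:],s[6:]  1  'b'
   7  s[6:],s[3:]  0  ''
   8  s[3:],s[28:]  0  ''
   9  s[28:],s[16:]  1  'd'
  10  s[16:],s[4:]  1  'd'
  11  s[4:],s[10:]  1  'd'
  12  s[10:],s[19:]  1  'd'
  13  s[19:],s[21:]  0  ''
  14  s[21:],s[25:]  2  'ea'
  15  s[25:],s[5:]  1  'e'
  16  s[5:],s[2:]  0  ''
  17  s[2:],s[9:]  1  'f'
  18  s[9:],s[24:]  1  'f'
  19  s[24:],s[23:]  1  'f'
  20  s[23:],s[0:]  0  ''
  21  s[0:],s[11:]  1  'g'
  22  s[11:],s[15:]  1  'g'
  23  s[15:],s[14:]  1  'g'
  24  s[14:],s[13:]  2  'gg'
  25  s[13:],s[7:]  0  ''
  26  s[7:],s[27:]  1  'h'
  27  s[27:],s[18:]  2  'hd'
  28  s[18:],s[20:]  1  'h'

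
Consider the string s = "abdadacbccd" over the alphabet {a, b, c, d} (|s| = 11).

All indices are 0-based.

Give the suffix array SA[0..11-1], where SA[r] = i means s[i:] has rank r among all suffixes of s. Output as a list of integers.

[0, 5, 3, 7, 1, 6, 8, 9, 10, 4, 2]

rank | idx | suffix
   0 |   0 | abdadacbccd
   1 |   5 | acbccd
   2 |   3 | adacbccd
   3 |   7 | bccd
   4 |   1 | bdadacbccd
   5 |   6 | cbccd
   6 |   8 | ccd
   7 |   9 | cd
   8 |  10 | d
   9 |   4 | dacbccd
  10 |   2 | dadacbccd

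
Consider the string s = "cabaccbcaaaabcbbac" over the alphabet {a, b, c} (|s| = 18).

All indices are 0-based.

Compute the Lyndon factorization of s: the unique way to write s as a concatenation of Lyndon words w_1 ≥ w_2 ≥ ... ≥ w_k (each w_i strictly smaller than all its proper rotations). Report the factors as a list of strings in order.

["c", "abaccbc", "aaaabcbbac"]

emit factor 1: 'c' (i=0, period=1)
emit factor 2: 'abaccbc' (i=1, period=7)
emit factor 3: 'aaaabcbbac' (i=8, period=10)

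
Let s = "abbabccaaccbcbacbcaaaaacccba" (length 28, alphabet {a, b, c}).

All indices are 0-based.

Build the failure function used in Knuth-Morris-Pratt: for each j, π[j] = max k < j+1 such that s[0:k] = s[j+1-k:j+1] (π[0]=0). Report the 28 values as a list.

[0, 0, 0, 1, 2, 0, 0, 1, 1, 0, 0, 0, 0, 0, 1, 0, 0, 0, 1, 1, 1, 1, 1, 0, 0, 0, 0, 1]

π[0] = 0
j=1 s[j]='b': π[1]=0 (border '')
j=2 s[j]='b': π[2]=0 (border '')
j=3 s[j]='a': π[3]=1 (border 'a')
j=4 s[j]='b': π[4]=2 (border 'ab')
j=5 s[j]='c': k: 2→0; π[5]=0 (border '')
j=6 s[j]='c': π[6]=0 (border '')
j=7 s[j]='a': π[7]=1 (border 'a')
j=8 s[j]='a': k: 1→0; π[8]=1 (border 'a')
j=9 s[j]='c': k: 1→0; π[9]=0 (border '')
j=10 s[j]='c': π[10]=0 (border '')
j=11 s[j]='b': π[11]=0 (border '')
j=12 s[j]='c': π[12]=0 (border '')
j=13 s[j]='b': π[13]=0 (border '')
j=14 s[j]='a': π[14]=1 (border 'a')
j=15 s[j]='c': k: 1→0; π[15]=0 (border '')
j=16 s[j]='b': π[16]=0 (border '')
j=17 s[j]='c': π[17]=0 (border '')
j=18 s[j]='a': π[18]=1 (border 'a')
j=19 s[j]='a': k: 1→0; π[19]=1 (border 'a')
j=20 s[j]='a': k: 1→0; π[20]=1 (border 'a')
j=21 s[j]='a': k: 1→0; π[21]=1 (border 'a')
j=22 s[j]='a': k: 1→0; π[22]=1 (border 'a')
j=23 s[j]='c': k: 1→0; π[23]=0 (border '')
j=24 s[j]='c': π[24]=0 (border '')
j=25 s[j]='c': π[25]=0 (border '')
j=26 s[j]='b': π[26]=0 (border '')
j=27 s[j]='a': π[27]=1 (border 'a')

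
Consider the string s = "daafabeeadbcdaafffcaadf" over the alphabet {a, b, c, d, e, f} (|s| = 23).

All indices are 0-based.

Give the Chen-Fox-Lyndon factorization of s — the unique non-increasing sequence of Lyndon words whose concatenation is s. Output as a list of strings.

emit factor 1: 'd' (i=0, period=1)
emit factor 2: 'aafabeeadbcdaafffc' (i=1, period=18)
emit factor 3: 'aadf' (i=19, period=4)

["d", "aafabeeadbcdaafffc", "aadf"]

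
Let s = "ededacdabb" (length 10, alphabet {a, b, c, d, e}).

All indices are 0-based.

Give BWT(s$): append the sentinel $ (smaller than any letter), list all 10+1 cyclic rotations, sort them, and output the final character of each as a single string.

bddbaaceed$

rank  rotation     last
    0  $ededacdabb  b
    1  abb$ededacd  d
    2  acdabb$eded  d
    3  b$ededacdab  b
    4  bb$ededacda  a
    5  cdabb$ededa  a
    6  dabb$ededac  c
    7  dacdabb$ede  e
    8  dedacdabb$e  e
    9  edacdabb$ed  d
   10  ededacdabb$  $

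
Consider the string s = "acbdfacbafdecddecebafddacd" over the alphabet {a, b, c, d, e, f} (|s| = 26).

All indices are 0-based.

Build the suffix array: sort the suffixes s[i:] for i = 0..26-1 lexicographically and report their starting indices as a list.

sorted suffixes:
  #0 SA[0]=5  'acbafdecddecebafddacd'
  #1 SA[1]=0  'acbdfacbafdecddecebafddacd'
  #2 SA[2]=23  'acd'
  #3 SA[3]=19  'afddacd'
  #4 SA[4]=8  'afdecddecebafddacd'
  #5 SA[5]=18  'bafddacd'
  #6 SA[6]=7  'bafdecddecebafddacd'
  #7 SA[7]=2  'bdfacbafdecddecebafddacd'
  #8 SA[8]=6  'cbafdecddecebafddacd'
  #9 SA[9]=1  'cbdfacbafdecddecebafddacd'
  #10 SA[10]=24  'cd'
  #11 SA[11]=12  'cddecebafddacd'
  #12 SA[12]=16  'cebafddacd'
  #13 SA[13]=25  'd'
  #14 SA[14]=22  'dacd'
  #15 SA[15]=21  'ddacd'
  #16 SA[16]=13  'ddecebafddacd'
  #17 SA[17]=10  'decddecebafddacd'
  #18 SA[18]=14  'decebafddacd'
  #19 SA[19]=3  'dfacbafdecddecebafddacd'
  #20 SA[20]=17  'ebafddacd'
  #21 SA[21]=11  'ecddecebafddacd'
  #22 SA[22]=15  'ecebafddacd'
  #23 SA[23]=4  'facbafdecddecebafddacd'
  #24 SA[24]=20  'fddacd'
  #25 SA[25]=9  'fdecddecebafddacd'

[5, 0, 23, 19, 8, 18, 7, 2, 6, 1, 24, 12, 16, 25, 22, 21, 13, 10, 14, 3, 17, 11, 15, 4, 20, 9]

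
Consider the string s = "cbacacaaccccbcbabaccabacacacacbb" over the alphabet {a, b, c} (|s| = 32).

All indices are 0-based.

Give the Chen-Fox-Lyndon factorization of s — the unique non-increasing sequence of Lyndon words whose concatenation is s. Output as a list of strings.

["c", "b", "ac", "ac", "aaccccbcbabaccabacacacacbb"]

emit factor 1: 'c' (i=0, period=1)
emit factor 2: 'b' (i=1, period=1)
emit factor 3: 'ac' (i=2, period=2)
emit factor 4: 'ac' (i=4, period=2)
emit factor 5: 'aaccccbcbabaccabacacacacbb' (i=6, period=26)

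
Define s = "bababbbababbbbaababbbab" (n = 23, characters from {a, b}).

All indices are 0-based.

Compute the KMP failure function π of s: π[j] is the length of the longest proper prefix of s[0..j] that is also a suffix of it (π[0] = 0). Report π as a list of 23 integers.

π[0] = 0
j=1 s[j]='a': π[1]=0 (border '')
j=2 s[j]='b': π[2]=1 (border 'b')
j=3 s[j]='a': π[3]=2 (border 'ba')
j=4 s[j]='b': π[4]=3 (border 'bab')
j=5 s[j]='b': k: 3→1→0; π[5]=1 (border 'b')
j=6 s[j]='b': k: 1→0; π[6]=1 (border 'b')
j=7 s[j]='a': π[7]=2 (border 'ba')
j=8 s[j]='b': π[8]=3 (border 'bab')
j=9 s[j]='a': π[9]=4 (border 'baba')
j=10 s[j]='b': π[10]=5 (border 'babab')
j=11 s[j]='b': π[11]=6 (border 'bababb')
j=12 s[j]='b': π[12]=7 (border 'bababbb')
j=13 s[j]='b': k: 7→1→0; π[13]=1 (border 'b')
j=14 s[j]='a': π[14]=2 (border 'ba')
j=15 s[j]='a': k: 2→0; π[15]=0 (border '')
j=16 s[j]='b': π[16]=1 (border 'b')
j=17 s[j]='a': π[17]=2 (border 'ba')
j=18 s[j]='b': π[18]=3 (border 'bab')
j=19 s[j]='b': k: 3→1→0; π[19]=1 (border 'b')
j=20 s[j]='b': k: 1→0; π[20]=1 (border 'b')
j=21 s[j]='a': π[21]=2 (border 'ba')
j=22 s[j]='b': π[22]=3 (border 'bab')

[0, 0, 1, 2, 3, 1, 1, 2, 3, 4, 5, 6, 7, 1, 2, 0, 1, 2, 3, 1, 1, 2, 3]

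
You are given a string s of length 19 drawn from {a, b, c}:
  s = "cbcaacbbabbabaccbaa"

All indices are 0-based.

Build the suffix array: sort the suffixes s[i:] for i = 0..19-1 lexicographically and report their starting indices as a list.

sorted suffixes:
  #0 SA[0]=18  'a'
  #1 SA[1]=17  'aa'
  #2 SA[2]=3  'aacbbabbabaccbaa'
  #3 SA[3]=11  'abaccbaa'
  #4 SA[4]=8  'abbabaccbaa'
  #5 SA[5]=4  'acbbabbabaccbaa'
  #6 SA[6]=13  'accbaa'
  #7 SA[7]=16  'baa'
  #8 SA[8]=10  'babaccbaa'
  #9 SA[9]=7  'babbabaccbaa'
  #10 SA[10]=12  'baccbaa'
  #11 SA[11]=9  'bbabaccbaa'
  #12 SA[12]=6  'bbabbabaccbaa'
  #13 SA[13]=1  'bcaacbbabbabaccbaa'
  #14 SA[14]=2  'caacbbabbabaccbaa'
  #15 SA[15]=15  'cbaa'
  #16 SA[16]=5  'cbbabbabaccbaa'
  #17 SA[17]=0  'cbcaacbbabbabaccbaa'
  #18 SA[18]=14  'ccbaa'

[18, 17, 3, 11, 8, 4, 13, 16, 10, 7, 12, 9, 6, 1, 2, 15, 5, 0, 14]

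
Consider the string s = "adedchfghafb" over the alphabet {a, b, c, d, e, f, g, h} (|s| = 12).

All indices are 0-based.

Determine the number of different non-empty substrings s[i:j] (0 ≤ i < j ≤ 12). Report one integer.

rank→(start, suffix):
  0 → (0, 'adedchfghafb')
  1 → (9, 'afb')
  2 → (11, 'b')
  3 → (4, 'chfghafb')
  4 → (3, 'dchfghafb')
  5 → (1, 'dedchfghafb')
  6 → (2, 'edchfghafb')
  7 → (10, 'fb')
  8 → (6, 'fghafb')
  9 → (7, 'ghafb')
  10 → (8, 'hafb')
  11 → (5, 'hfghafb')

SA = [0, 9, 11, 4, 3, 1, 2, 10, 6, 7, 8, 5]
[i] adj suffixes → lcp
  [1] 0/9 → 1 ('a')
  [2] 9/11 → 0 ('')
  [3] 11/4 → 0 ('')
  [4] 4/3 → 0 ('')
  [5] 3/1 → 1 ('d')
  [6] 1/2 → 0 ('')
  [7] 2/10 → 0 ('')
  [8] 10/6 → 1 ('f')
  [9] 6/7 → 0 ('')
  [10] 7/8 → 0 ('')
  [11] 8/5 → 1 ('h')

n(n+1)/2 = 12·13/2 = 78
Σ LCP = 0 + 1 + 0 + 0 + 0 + 1 + 0 + 0 + 1 + 0 + 0 + 1 = 4
distinct = 78 − 4 = 74

74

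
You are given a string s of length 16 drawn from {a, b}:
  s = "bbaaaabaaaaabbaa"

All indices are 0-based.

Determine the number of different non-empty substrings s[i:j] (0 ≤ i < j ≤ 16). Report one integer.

rank | idx | suffix
   0 |  15 | a
   1 |  14 | aa
   2 |   7 | aaaaabbaa
   3 |   2 | aaaabaaaaabbaa
   4 |   8 | aaaabbaa
   5 |   3 | aaabaaaaabbaa
   6 |   9 | aaabbaa
   7 |   4 | aabaaaaabbaa
   8 |  10 | aabbaa
   9 |   5 | abaaaaabbaa
  10 |  11 | abbaa
  11 |  13 | baa
  12 |   6 | baaaaabbaa
  13 |   1 | baaaabaaaaabbaa
  14 |  12 | bbaa
  15 |   0 | bbaaaabaaaaabbaa

SA = [15, 14, 7, 2, 8, 3, 9, 4, 10, 5, 11, 13, 6, 1, 12, 0]
i: (SA[i-1],SA[i]) lcp shared
  1: (15,14) 1 'a'
  2: (14,7) 2 'aa'
  3: (7,2) 4 'aaaa'
  4: (2,8) 5 'aaaab'
  5: (8,3) 3 'aaa'
  6: (3,9) 4 'aaab'
  7: (9,4) 2 'aa'
  8: (4,10) 3 'aab'
  9: (10,5) 1 'a'
  10: (5,11) 2 'ab'
  11: (11,13) 0 ''
  12: (13,6) 3 'baa'
  13: (6,1) 5 'baaaa'
  14: (1,12) 1 'b'
  15: (12,0) 4 'bbaa'

n(n+1)/2 = 16·17/2 = 136
Σ LCP = 0 + 1 + 2 + 4 + 5 + 3 + 4 + 2 + 3 + 1 + 2 + 0 + 3 + 5 + 1 + 4 = 40
distinct = 136 − 40 = 96

96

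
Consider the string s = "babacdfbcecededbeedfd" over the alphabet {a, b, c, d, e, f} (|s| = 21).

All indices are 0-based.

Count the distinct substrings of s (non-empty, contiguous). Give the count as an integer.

211

sorted suffixes:
  #0 SA[0]=1  'abacdfbcecededbeedfd'
  #1 SA[1]=3  'acdfbcecededbeedfd'
  #2 SA[2]=0  'babacdfbcecededbeedfd'
  #3 SA[3]=2  'bacdfbcecededbeedfd'
  #4 SA[4]=7  'bcecededbeedfd'
  #5 SA[5]=15  'beedfd'
  #6 SA[6]=4  'cdfbcecededbeedfd'
  #7 SA[7]=8  'cecededbeedfd'
  #8 SA[8]=10  'cededbeedfd'
  #9 SA[9]=20  'd'
  #10 SA[10]=14  'dbeedfd'
  #11 SA[11]=12  'dedbeedfd'
  #12 SA[12]=5  'dfbcecededbeedfd'
  #13 SA[13]=18  'dfd'
  #14 SA[14]=9  'ecededbeedfd'
  #15 SA[15]=13  'edbeedfd'
  #16 SA[16]=11  'ededbeedfd'
  #17 SA[17]=17  'edfd'
  #18 SA[18]=16  'eedfd'
  #19 SA[19]=6  'fbcecededbeedfd'
  #20 SA[20]=19  'fd'

SA = [1, 3, 0, 2, 7, 15, 4, 8, 10, 20, 14, 12, 5, 18, 9, 13, 11, 17, 16, 6, 19]
rank  pair      lcp
   1  s[1:],s[3:]  1  'a'
   2  s[3:],s[0:]  0  ''
   3  s[0:],s[2:]  2  'ba'
   4  s[2:],s[7:]  1  'b'
   5  s[7:],s[15:]  1  'b'
   6  s[15:],s[4:]  0  ''
   7  s[4:],s[8:]  1  'c'
   8  s[8:],s[10:]  2  'ce'
   9  s[10:],s[20:]  0  ''
  10  s[20:],s[14:]  1  'd'
  11  s[14:],s[12:]  1  'd'
  12  s[12:],s[5:]  1  'd'
  13  s[5:],s[18:]  2  'df'
  14  s[18:],s[9:]  0  ''
  15  s[9:],s[13:]  1  'e'
  16  s[13:],s[11:]  2  'ed'
  17  s[11:],s[17:]  2  'ed'
  18  s[17:],s[16:]  1  'e'
  19  s[16:],s[6:]  0  ''
  20  s[6:],s[19:]  1  'f'

n(n+1)/2 = 21·22/2 = 231
Σ LCP = 0 + 1 + 0 + 2 + 1 + 1 + 0 + 1 + 2 + 0 + 1 + 1 + 1 + 2 + 0 + 1 + 2 + 2 + 1 + 0 + 1 = 20
distinct = 231 − 20 = 211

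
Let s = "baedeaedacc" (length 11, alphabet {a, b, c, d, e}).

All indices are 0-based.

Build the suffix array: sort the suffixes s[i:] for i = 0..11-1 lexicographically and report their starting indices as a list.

rank | idx | suffix
   0 |   8 | acc
   1 |   5 | aedacc
   2 |   1 | aedeaedacc
   3 |   0 | baedeaedacc
   4 |  10 | c
   5 |   9 | cc
   6 |   7 | dacc
   7 |   3 | deaedacc
   8 |   4 | eaedacc
   9 |   6 | edacc
  10 |   2 | edeaedacc

[8, 5, 1, 0, 10, 9, 7, 3, 4, 6, 2]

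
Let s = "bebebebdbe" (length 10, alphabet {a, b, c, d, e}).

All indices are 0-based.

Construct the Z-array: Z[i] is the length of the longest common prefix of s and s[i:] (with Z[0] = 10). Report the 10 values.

Z[0]=10
i=1: i≥r, start 0; Z[1]=0
i=2: i≥r, start 0; Z[2]=5 scan→box=[2,7)
i=3: min(r-i=4, Z[1]=0)=0; Z[3]=0
i=4: min(r-i=3, Z[2]=5)=3; Z[4]=3
i=5: min(r-i=2, Z[3]=0)=0; Z[5]=0
i=6: min(r-i=1, Z[4]=3)=1; Z[6]=1
i=7: i≥r, start 0; Z[7]=0
i=8: i≥r, start 0; Z[8]=2 scan→box=[8,10)
i=9: min(r-i=1, Z[1]=0)=0; Z[9]=0

[10, 0, 5, 0, 3, 0, 1, 0, 2, 0]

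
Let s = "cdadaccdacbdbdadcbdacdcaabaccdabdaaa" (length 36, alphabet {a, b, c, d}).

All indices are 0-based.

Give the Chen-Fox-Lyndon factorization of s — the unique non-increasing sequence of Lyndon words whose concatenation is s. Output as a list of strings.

emit factor 1: 'cd' (i=0, period=2)
emit factor 2: 'ad' (i=2, period=2)
emit factor 3: 'accd' (i=4, period=4)
emit factor 4: 'acbdbdadcbdacdc' (i=8, period=15)
emit factor 5: 'aabaccdabd' (i=23, period=10)
emit factor 6: 'a' (i=33, period=1)
emit factor 7: 'a' (i=34, period=1)
emit factor 8: 'a' (i=35, period=1)

["cd", "ad", "accd", "acbdbdadcbdacdc", "aabaccdabd", "a", "a", "a"]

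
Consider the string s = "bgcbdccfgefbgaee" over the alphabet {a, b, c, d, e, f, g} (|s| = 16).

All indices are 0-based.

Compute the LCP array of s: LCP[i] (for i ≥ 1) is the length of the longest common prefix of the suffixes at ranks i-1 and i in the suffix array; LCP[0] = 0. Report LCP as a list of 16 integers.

[0, 0, 1, 2, 0, 1, 1, 0, 0, 1, 1, 0, 1, 0, 1, 1]

rank | idx | suffix
   0 |  13 | aee
   1 |   3 | bdccfgefbgaee
   2 |  11 | bgaee
   3 |   0 | bgcbdccfgefbgaee
   4 |   2 | cbdccfgefbgaee
   5 |   5 | ccfgefbgaee
   6 |   6 | cfgefbgaee
   7 |   4 | dccfgefbgaee
   8 |  15 | e
   9 |  14 | ee
  10 |   9 | efbgaee
  11 |  10 | fbgaee
  12 |   7 | fgefbgaee
  13 |  12 | gaee
  14 |   1 | gcbdccfgefbgaee
  15 |   8 | gefbgaee

SA = [13, 3, 11, 0, 2, 5, 6, 4, 15, 14, 9, 10, 7, 12, 1, 8]
rank  pair      lcp
   1  s[13:],s[3:]  0  ''
   2  s[3:],s[11:]  1  'b'
   3  s[11:],s[0:]  2  'bg'
   4  s[0:],s[2:]  0  ''
   5  s[2:],s[5:]  1  'c'
   6  s[5:],s[6:]  1  'c'
   7  s[6:],s[4:]  0  ''
   8  s[4:],s[15:]  0  ''
   9  s[15:],s[14:]  1  'e'
  10  s[14:],s[9:]  1  'e'
  11  s[9:],s[10:]  0  ''
  12  s[10:],s[7:]  1  'f'
  13  s[7:],s[12:]  0  ''
  14  s[12:],s[1:]  1  'g'
  15  s[1:],s[8:]  1  'g'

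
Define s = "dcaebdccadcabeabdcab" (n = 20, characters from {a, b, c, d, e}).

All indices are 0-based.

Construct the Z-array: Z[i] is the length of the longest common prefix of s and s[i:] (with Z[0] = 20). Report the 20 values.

Z[0]=20
i=1: outside box; Z[1]=0
i=2: outside box; Z[2]=0
i=3: outside box; Z[3]=0
i=4: outside box; Z[4]=0
i=5: outside box; Z[5]=2 scan→box=[5,7)
i=6: min(r-i=1, Z[1]=0)=0; Z[6]=0
i=7: outside box; Z[7]=0
i=8: outside box; Z[8]=0
i=9: outside box; Z[9]=3 scan→box=[9,12)
i=10: min(r-i=2, Z[1]=0)=0; Z[10]=0
i=11: min(r-i=1, Z[2]=0)=0; Z[11]=0
i=12: outside box; Z[12]=0
i=13: outside box; Z[13]=0
i=14: outside box; Z[14]=0
i=15: outside box; Z[15]=0
i=16: outside box; Z[16]=3 scan→box=[16,19)
i=17: min(r-i=2, Z[1]=0)=0; Z[17]=0
i=18: min(r-i=1, Z[2]=0)=0; Z[18]=0
i=19: outside box; Z[19]=0

[20, 0, 0, 0, 0, 2, 0, 0, 0, 3, 0, 0, 0, 0, 0, 0, 3, 0, 0, 0]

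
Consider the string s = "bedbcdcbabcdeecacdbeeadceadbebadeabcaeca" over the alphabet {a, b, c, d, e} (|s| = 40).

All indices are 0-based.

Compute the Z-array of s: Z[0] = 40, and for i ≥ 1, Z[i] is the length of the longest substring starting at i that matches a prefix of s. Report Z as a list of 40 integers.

Z[0]=40
i=1: outside box; Z[1]=0
i=2: outside box; Z[2]=0
i=3: outside box; Z[3]=1 extend→box=[3,4)
i=4: outside box; Z[4]=0
i=5: outside box; Z[5]=0
i=6: outside box; Z[6]=0
i=7: outside box; Z[7]=1 extend→box=[7,8)
i=8: outside box; Z[8]=0
i=9: outside box; Z[9]=1 extend→box=[9,10)
i=10: outside box; Z[10]=0
i=11: outside box; Z[11]=0
i=12: outside box; Z[12]=0
i=13: outside box; Z[13]=0
i=14: outside box; Z[14]=0
i=15: outside box; Z[15]=0
i=16: outside box; Z[16]=0
i=17: outside box; Z[17]=0
i=18: outside box; Z[18]=2 extend→box=[18,20)
i=19: min(r-i=1, Z[1]=0)=0; Z[19]=0
i=20: outside box; Z[20]=0
i=21: outside box; Z[21]=0
i=22: outside box; Z[22]=0
i=23: outside box; Z[23]=0
i=24: outside box; Z[24]=0
i=25: outside box; Z[25]=0
i=26: outside box; Z[26]=0
i=27: outside box; Z[27]=2 extend→box=[27,29)
i=28: min(r-i=1, Z[1]=0)=0; Z[28]=0
i=29: outside box; Z[29]=1 extend→box=[29,30)
i=30: outside box; Z[30]=0
i=31: outside box; Z[31]=0
i=32: outside box; Z[32]=0
i=33: outside box; Z[33]=0
i=34: outside box; Z[34]=1 extend→box=[34,35)
i=35: outside box; Z[35]=0
i=36: outside box; Z[36]=0
i=37: outside box; Z[37]=0
i=38: outside box; Z[38]=0
i=39: outside box; Z[39]=0

[40, 0, 0, 1, 0, 0, 0, 1, 0, 1, 0, 0, 0, 0, 0, 0, 0, 0, 2, 0, 0, 0, 0, 0, 0, 0, 0, 2, 0, 1, 0, 0, 0, 0, 1, 0, 0, 0, 0, 0]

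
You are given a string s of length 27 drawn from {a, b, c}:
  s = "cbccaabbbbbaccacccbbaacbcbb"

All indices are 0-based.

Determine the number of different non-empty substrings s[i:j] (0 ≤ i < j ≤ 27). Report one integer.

329

rank | idx | suffix
   0 |   4 | aabbbbbaccacccbbaacbcbb
   1 |  20 | aacbcbb
   2 |   5 | abbbbbaccacccbbaacbcbb
   3 |  21 | acbcbb
   4 |  11 | accacccbbaacbcbb
   5 |  14 | acccbbaacbcbb
   6 |  26 | b
   7 |  19 | baacbcbb
   8 |  10 | baccacccbbaacbcbb
   9 |  25 | bb
  10 |  18 | bbaacbcbb
  11 |   9 | bbaccacccbbaacbcbb
  12 |   8 | bbbaccacccbbaacbcbb
  13 |   7 | bbbbaccacccbbaacbcbb
  14 |   6 | bbbbbaccacccbbaacbcbb
  15 |  23 | bcbb
  16 |   1 | bccaabbbbbaccacccbbaacbcbb
  17 |   3 | caabbbbbaccacccbbaacbcbb
  18 |  13 | cacccbbaacbcbb
  19 |  24 | cbb
  20 |  17 | cbbaacbcbb
  21 |  22 | cbcbb
  22 |   0 | cbccaabbbbbaccacccbbaacbcbb
  23 |   2 | ccaabbbbbaccacccbbaacbcbb
  24 |  12 | ccacccbbaacbcbb
  25 |  16 | ccbbaacbcbb
  26 |  15 | cccbbaacbcbb

SA = [4, 20, 5, 21, 11, 14, 26, 19, 10, 25, 18, 9, 8, 7, 6, 23, 1, 3, 13, 24, 17, 22, 0, 2, 12, 16, 15]
[i] adj suffixes → lcp
  [1] 4/20 → 2 ('aa')
  [2] 20/5 → 1 ('a')
  [3] 5/21 → 1 ('a')
  [4] 21/11 → 2 ('ac')
  [5] 11/14 → 3 ('acc')
  [6] 14/26 → 0 ('')
  [7] 26/19 → 1 ('b')
  [8] 19/10 → 2 ('ba')
  [9] 10/25 → 1 ('b')
  [10] 25/18 → 2 ('bb')
  [11] 18/9 → 3 ('bba')
  [12] 9/8 → 2 ('bb')
  [13] 8/7 → 3 ('bbb')
  [14] 7/6 → 4 ('bbbb')
  [15] 6/23 → 1 ('b')
  [16] 23/1 → 2 ('bc')
  [17] 1/3 → 0 ('')
  [18] 3/13 → 2 ('ca')
  [19] 13/24 → 1 ('c')
  [20] 24/17 → 3 ('cbb')
  [21] 17/22 → 2 ('cb')
  [22] 22/0 → 3 ('cbc')
  [23] 0/2 → 1 ('c')
  [24] 2/12 → 3 ('cca')
  [25] 12/16 → 2 ('cc')
  [26] 16/15 → 2 ('cc')

n(n+1)/2 = 27·28/2 = 378
Σ LCP = 0 + 2 + 1 + 1 + 2 + 3 + 0 + 1 + 2 + 1 + 2 + 3 + 2 + 3 + 4 + 1 + 2 + 0 + 2 + 1 + 3 + 2 + 3 + 1 + 3 + 2 + 2 = 49
distinct = 378 − 49 = 329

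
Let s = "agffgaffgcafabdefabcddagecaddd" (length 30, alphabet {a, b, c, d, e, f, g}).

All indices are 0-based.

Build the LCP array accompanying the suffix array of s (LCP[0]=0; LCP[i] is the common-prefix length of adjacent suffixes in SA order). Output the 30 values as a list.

[0, 2, 1, 1, 2, 1, 2, 0, 1, 0, 2, 1, 0, 1, 1, 2, 2, 1, 0, 1, 0, 3, 1, 3, 1, 2, 0, 1, 1, 1]

rank | idx | suffix
   0 |  17 | abcddagecaddd
   1 |  12 | abdefabcddagecaddd
   2 |  26 | addd
   3 |  10 | afabdefabcddagecaddd
   4 |   5 | affgcafabdefabcddagecaddd
   5 |  22 | agecaddd
   6 |   0 | agffgaffgcafabdefabcddagecaddd
   7 |  18 | bcddagecaddd
   8 |  13 | bdefabcddagecaddd
   9 |  25 | caddd
  10 |   9 | cafabdefabcddagecaddd
  11 |  19 | cddagecaddd
  12 |  29 | d
  13 |  21 | dagecaddd
  14 |  28 | dd
  15 |  20 | ddagecaddd
  16 |  27 | ddd
  17 |  14 | defabcddagecaddd
  18 |  24 | ecaddd
  19 |  15 | efabcddagecaddd
  20 |  16 | fabcddagecaddd
  21 |  11 | fabdefabcddagecaddd
  22 |   2 | ffgaffgcafabdefabcddagecaddd
  23 |   6 | ffgcafabdefabcddagecaddd
  24 |   3 | fgaffgcafabdefabcddagecaddd
  25 |   7 | fgcafabdefabcddagecaddd
  26 |   4 | gaffgcafabdefabcddagecaddd
  27 |   8 | gcafabdefabcddagecaddd
  28 |  23 | gecaddd
  29 |   1 | gffgaffgcafabdefabcddagecaddd

SA = [17, 12, 26, 10, 5, 22, 0, 18, 13, 25, 9, 19, 29, 21, 28, 20, 27, 14, 24, 15, 16, 11, 2, 6, 3, 7, 4, 8, 23, 1]
rank  pair      lcp
   1  s[17:],s[12:]  2  'ab'
   2  s[12:],s[26:]  1  'a'
   3  s[26:],s[10:]  1  'a'
   4  s[10:],s[5:]  2  'af'
   5  s[5:],s[22:]  1  'a'
   6  s[22:],s[0:]  2  'ag'
   7  s[0:],s[18:]  0  ''
   8  s[18:],s[13:]  1  'b'
   9  s[13:],s[25:]  0  ''
  10  s[25:],s[9:]  2  'ca'
  11  s[9:],s[19:]  1  'c'
  12  s[19:],s[29:]  0  ''
  13  s[29:],s[21:]  1  'd'
  14  s[21:],s[28:]  1  'd'
  15  s[28:],s[20:]  2  'dd'
  16  s[20:],s[27:]  2  'dd'
  17  s[27:],s[14:]  1  'd'
  18  s[14:],s[24:]  0  ''
  19  s[24:],s[15:]  1  'e'
  20  s[15:],s[16:]  0  ''
  21  s[16:],s[11:]  3  'fab'
  22  s[11:],s[2:]  1  'f'
  23  s[2:],s[6:]  3  'ffg'
  24  s[6:],s[3:]  1  'f'
  25  s[3:],s[7:]  2  'fg'
  26  s[7:],s[4:]  0  ''
  27  s[4:],s[8:]  1  'g'
  28  s[8:],s[23:]  1  'g'
  29  s[23:],s[1:]  1  'g'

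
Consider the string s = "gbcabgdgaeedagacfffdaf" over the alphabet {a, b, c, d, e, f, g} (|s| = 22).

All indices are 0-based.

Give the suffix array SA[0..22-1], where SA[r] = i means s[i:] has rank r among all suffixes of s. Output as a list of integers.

rank | idx | suffix
   0 |   3 | abgdgaeedagacfffdaf
   1 |  14 | acfffdaf
   2 |   8 | aeedagacfffdaf
   3 |  20 | af
   4 |  12 | agacfffdaf
   5 |   1 | bcabgdgaeedagacfffdaf
   6 |   4 | bgdgaeedagacfffdaf
   7 |   2 | cabgdgaeedagacfffdaf
   8 |  15 | cfffdaf
   9 |  19 | daf
  10 |  11 | dagacfffdaf
  11 |   6 | dgaeedagacfffdaf
  12 |  10 | edagacfffdaf
  13 |   9 | eedagacfffdaf
  14 |  21 | f
  15 |  18 | fdaf
  16 |  17 | ffdaf
  17 |  16 | fffdaf
  18 |  13 | gacfffdaf
  19 |   7 | gaeedagacfffdaf
  20 |   0 | gbcabgdgaeedagacfffdaf
  21 |   5 | gdgaeedagacfffdaf

[3, 14, 8, 20, 12, 1, 4, 2, 15, 19, 11, 6, 10, 9, 21, 18, 17, 16, 13, 7, 0, 5]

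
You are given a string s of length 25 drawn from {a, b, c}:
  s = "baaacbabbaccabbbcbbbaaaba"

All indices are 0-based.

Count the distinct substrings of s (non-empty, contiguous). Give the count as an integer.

282

rank | idx | suffix
   0 |  24 | a
   1 |  20 | aaaba
   2 |   1 | aaacbabbaccabbbcbbbaaaba
   3 |  21 | aaba
   4 |   2 | aacbabbaccabbbcbbbaaaba
   5 |  22 | aba
   6 |   6 | abbaccabbbcbbbaaaba
   7 |  12 | abbbcbbbaaaba
   8 |   3 | acbabbaccabbbcbbbaaaba
   9 |   9 | accabbbcbbbaaaba
  10 |  23 | ba
  11 |  19 | baaaba
  12 |   0 | baaacbabbaccabbbcbbbaaaba
  13 |   5 | babbaccabbbcbbbaaaba
  14 |   8 | baccabbbcbbbaaaba
  15 |  18 | bbaaaba
  16 |   7 | bbaccabbbcbbbaaaba
  17 |  17 | bbbaaaba
  18 |  13 | bbbcbbbaaaba
  19 |  14 | bbcbbbaaaba
  20 |  15 | bcbbbaaaba
  21 |  11 | cabbbcbbbaaaba
  22 |   4 | cbabbaccabbbcbbbaaaba
  23 |  16 | cbbbaaaba
  24 |  10 | ccabbbcbbbaaaba

SA = [24, 20, 1, 21, 2, 22, 6, 12, 3, 9, 23, 19, 0, 5, 8, 18, 7, 17, 13, 14, 15, 11, 4, 16, 10]
i: (SA[i-1],SA[i]) lcp shared
  1: (24,20) 1 'a'
  2: (20,1) 3 'aaa'
  3: (1,21) 2 'aa'
  4: (21,2) 2 'aa'
  5: (2,22) 1 'a'
  6: (22,6) 2 'ab'
  7: (6,12) 3 'abb'
  8: (12,3) 1 'a'
  9: (3,9) 2 'ac'
  10: (9,23) 0 ''
  11: (23,19) 2 'ba'
  12: (19,0) 4 'baaa'
  13: (0,5) 2 'ba'
  14: (5,8) 2 'ba'
  15: (8,18) 1 'b'
  16: (18,7) 3 'bba'
  17: (7,17) 2 'bb'
  18: (17,13) 3 'bbb'
  19: (13,14) 2 'bb'
  20: (14,15) 1 'b'
  21: (15,11) 0 ''
  22: (11,4) 1 'c'
  23: (4,16) 2 'cb'
  24: (16,10) 1 'c'

n(n+1)/2 = 25·26/2 = 325
Σ LCP = 0 + 1 + 3 + 2 + 2 + 1 + 2 + 3 + 1 + 2 + 0 + 2 + 4 + 2 + 2 + 1 + 3 + 2 + 3 + 2 + 1 + 0 + 1 + 2 + 1 = 43
distinct = 325 − 43 = 282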